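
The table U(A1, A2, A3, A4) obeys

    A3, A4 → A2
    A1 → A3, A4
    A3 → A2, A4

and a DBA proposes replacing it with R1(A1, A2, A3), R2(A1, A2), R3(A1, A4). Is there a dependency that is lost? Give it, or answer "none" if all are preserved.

A3 → A2, A4

Check A3 → A2, A4: no single fragment contains all of {A2, A3, A4}, and the restricted closure of {A3} across the fragments never reaches {A2, A4}.
A3, A4 → A2 is preserved.
A1 → A3, A4 is preserved.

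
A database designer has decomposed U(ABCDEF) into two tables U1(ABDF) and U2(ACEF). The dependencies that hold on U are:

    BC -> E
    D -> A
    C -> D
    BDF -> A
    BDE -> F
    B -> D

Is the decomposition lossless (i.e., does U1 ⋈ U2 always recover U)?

No

Common attributes: U1 ∩ U2 = {AF}.
No dependency enlarges {AF}, so (AF)⁺ = {AF}.
The closure contains neither all of U1 = {ABDF} nor all of U2 = {ACEF}, so the common attributes are not a superkey of either fragment. The join is lossy.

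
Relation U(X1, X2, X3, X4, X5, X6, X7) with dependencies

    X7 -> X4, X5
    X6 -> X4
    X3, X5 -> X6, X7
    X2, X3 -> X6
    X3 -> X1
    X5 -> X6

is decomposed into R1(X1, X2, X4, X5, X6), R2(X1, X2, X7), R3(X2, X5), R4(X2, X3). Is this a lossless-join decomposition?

No

Chase test. Columns are X1, X2, X3, X4, X5, X6, X7; row i has aⱼ where attribute j ∈ Ri, else bᵢⱼ.
Initial tableau (one row per fragment):
  row 1: a1 a2 b13 a4 a5 a6 b17
  row 2: a1 a2 b23 b24 b25 b26 a7
  row 3: b31 a2 b33 b34 a5 b36 b37
  row 4: b41 a2 a3 b44 b45 b46 b47
Rows 1 and 3 agree on X5; apply X5→X6 and equate their X6 entries.
Rows 1 and 3 agree on X6; apply X6→X4 and equate their X4 entries.
No row becomes fully distinguished — the join is lossy.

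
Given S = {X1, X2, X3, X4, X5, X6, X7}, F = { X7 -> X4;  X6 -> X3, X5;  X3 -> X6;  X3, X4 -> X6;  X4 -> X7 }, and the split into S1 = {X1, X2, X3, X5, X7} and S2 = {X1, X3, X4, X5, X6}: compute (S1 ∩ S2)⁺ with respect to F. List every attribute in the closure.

X1, X3, X5, X6

S1 ∩ S2 = {X1, X3, X5}.
X3 → X6 applies, adding X6
Closure: {X1, X3, X5, X6}.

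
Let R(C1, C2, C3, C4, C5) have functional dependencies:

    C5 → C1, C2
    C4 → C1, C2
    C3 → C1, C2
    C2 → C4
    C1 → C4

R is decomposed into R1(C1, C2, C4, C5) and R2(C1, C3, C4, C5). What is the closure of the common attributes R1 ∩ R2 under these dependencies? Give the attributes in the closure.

R1 ∩ R2 = {C1, C4, C5}.
C5 → C1, C2 applies, adding C2
Closure: {C1, C2, C4, C5}.

C1, C2, C4, C5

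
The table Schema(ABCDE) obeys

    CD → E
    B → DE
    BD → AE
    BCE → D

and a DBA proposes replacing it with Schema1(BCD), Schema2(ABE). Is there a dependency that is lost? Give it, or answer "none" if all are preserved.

CD → E

Check CD → E: no single fragment contains all of {CDE}, and the restricted closure of {CD} across the fragments never reaches {E}.
B → DE is preserved.
BD → AE is preserved.
BCE → D is preserved.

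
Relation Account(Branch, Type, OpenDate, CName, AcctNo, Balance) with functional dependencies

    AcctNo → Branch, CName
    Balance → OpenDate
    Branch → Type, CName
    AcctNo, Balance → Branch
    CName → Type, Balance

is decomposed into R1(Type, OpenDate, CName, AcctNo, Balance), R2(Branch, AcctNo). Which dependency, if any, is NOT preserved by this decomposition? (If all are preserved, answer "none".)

Check Branch → Type, CName: no single fragment contains all of {Branch, Type, CName}, and the restricted closure of {Branch} across the fragments never reaches {Type, CName}.
AcctNo → Branch, CName is preserved.
Balance → OpenDate is preserved.
AcctNo, Balance → Branch is preserved.
CName → Type, Balance is preserved.

Branch → Type, CName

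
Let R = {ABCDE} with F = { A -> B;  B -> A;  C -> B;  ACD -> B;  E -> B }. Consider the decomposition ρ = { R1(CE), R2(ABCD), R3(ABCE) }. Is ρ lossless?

Chase test. Columns are ABCDE; row i has aⱼ where attribute j ∈ Ri, else bᵢⱼ.
Initial tableau (one row per fragment):
  row 1: b11 b12 a3 b14 a5
  row 2: a1 a2 a3 a4 b25
  row 3: a1 a2 a3 b34 a5
Rows 1 and 2 agree on C; apply C→B and equate their B entries.
Rows 1 and 2 agree on B; apply B→A and equate their A entries.
No row becomes fully distinguished — the join is lossy.

No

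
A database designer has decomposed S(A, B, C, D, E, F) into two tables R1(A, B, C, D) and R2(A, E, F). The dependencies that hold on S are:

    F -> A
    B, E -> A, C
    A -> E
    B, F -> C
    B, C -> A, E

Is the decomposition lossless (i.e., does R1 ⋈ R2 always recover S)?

Common attributes: R1 ∩ R2 = {A}.
Closure of {A}: A → E applies, adding E. So (A)⁺ = {A, E}.
The closure contains neither all of R1 = {A, B, C, D} nor all of R2 = {A, E, F}, so the common attributes are not a superkey of either fragment. The join is lossy.

No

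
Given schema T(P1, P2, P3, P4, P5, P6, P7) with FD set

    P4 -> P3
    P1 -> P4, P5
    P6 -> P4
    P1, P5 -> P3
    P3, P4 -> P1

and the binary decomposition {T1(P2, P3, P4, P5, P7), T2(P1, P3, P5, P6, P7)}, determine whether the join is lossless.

Common attributes: T1 ∩ T2 = {P3, P5, P7}.
No dependency enlarges {P3, P5, P7}, so (P3, P5, P7)⁺ = {P3, P5, P7}.
The closure contains neither all of T1 = {P2, P3, P4, P5, P7} nor all of T2 = {P1, P3, P5, P6, P7}, so the common attributes are not a superkey of either fragment. The join is lossy.

No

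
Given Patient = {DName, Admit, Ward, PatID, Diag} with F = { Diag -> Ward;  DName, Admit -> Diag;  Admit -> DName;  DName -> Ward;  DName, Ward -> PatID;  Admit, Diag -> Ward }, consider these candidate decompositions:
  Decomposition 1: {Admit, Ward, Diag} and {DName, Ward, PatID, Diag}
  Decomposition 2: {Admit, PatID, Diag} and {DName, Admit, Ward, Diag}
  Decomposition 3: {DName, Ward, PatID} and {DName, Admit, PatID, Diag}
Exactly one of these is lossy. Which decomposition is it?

Decomposition 1: common = {Ward, Diag}, closure = {Ward, Diag} → lossy.
Decomposition 2: common = {Admit, Diag}, closure = {DName, Admit, Ward, PatID, Diag} → lossless.
Decomposition 3: common = {DName, PatID}, closure = {DName, Ward, PatID} → lossless.

Decomposition 1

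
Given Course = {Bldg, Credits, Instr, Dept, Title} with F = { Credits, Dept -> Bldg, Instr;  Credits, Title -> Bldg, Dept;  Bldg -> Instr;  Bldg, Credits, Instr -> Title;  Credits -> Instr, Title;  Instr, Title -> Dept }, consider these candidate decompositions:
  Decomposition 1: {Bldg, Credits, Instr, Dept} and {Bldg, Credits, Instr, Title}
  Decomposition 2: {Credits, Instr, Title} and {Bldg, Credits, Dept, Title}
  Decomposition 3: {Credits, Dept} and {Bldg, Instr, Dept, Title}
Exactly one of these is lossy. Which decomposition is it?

Decomposition 3

Decomposition 1: common = {Bldg, Credits, Instr}, closure = {Bldg, Credits, Instr, Dept, Title} → lossless.
Decomposition 2: common = {Credits, Title}, closure = {Bldg, Credits, Instr, Dept, Title} → lossless.
Decomposition 3: common = {Dept}, closure = {Dept} → lossy.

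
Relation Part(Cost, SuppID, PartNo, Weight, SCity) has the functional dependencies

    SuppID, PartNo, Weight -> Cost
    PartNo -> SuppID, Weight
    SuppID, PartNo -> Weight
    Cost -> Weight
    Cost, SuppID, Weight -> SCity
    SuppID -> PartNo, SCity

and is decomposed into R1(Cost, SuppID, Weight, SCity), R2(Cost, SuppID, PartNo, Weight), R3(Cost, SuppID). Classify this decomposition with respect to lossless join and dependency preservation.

lossless and dependency-preserving

Lossless test (chase): Rows 1 and 3 agree on Cost; apply Cost→Weight and equate their Weight entries. Rows 1 and 2 agree on Cost, SuppID, Weight; apply Cost, SuppID, Weight→SCity and equate their SCity entries. Rows 1 and 3 agree on Cost, SuppID, Weight; apply Cost, SuppID, Weight→SCity and equate their SCity entries. Rows 1 and 2 agree on SuppID; apply SuppID→PartNo, SCity and equate their PartNo, SCity entries. Rows 1 and 3 agree on SuppID; apply SuppID→PartNo, SCity and equate their PartNo, SCity entries. Row 1 is now all distinguished symbols — the join is lossless.
Dependency preservation: SuppID → PartNo, SCity is not contained in any single fragment, but the restricted closure of its left-hand side across the fragments still reaches the right-hand side; the remaining FDs each lie inside some fragment. All dependencies are preserved.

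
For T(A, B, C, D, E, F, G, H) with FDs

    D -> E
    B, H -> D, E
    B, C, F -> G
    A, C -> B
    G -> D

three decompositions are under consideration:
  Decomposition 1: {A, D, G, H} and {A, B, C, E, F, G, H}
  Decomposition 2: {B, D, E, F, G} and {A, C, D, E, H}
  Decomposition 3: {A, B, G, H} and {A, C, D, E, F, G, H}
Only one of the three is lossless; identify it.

Decomposition 1: common = {A, G, H}, closure = {A, D, E, G, H} → lossless.
Decomposition 2: common = {D, E}, closure = {D, E} → lossy.
Decomposition 3: common = {A, G, H}, closure = {A, D, E, G, H} → lossy.

Decomposition 1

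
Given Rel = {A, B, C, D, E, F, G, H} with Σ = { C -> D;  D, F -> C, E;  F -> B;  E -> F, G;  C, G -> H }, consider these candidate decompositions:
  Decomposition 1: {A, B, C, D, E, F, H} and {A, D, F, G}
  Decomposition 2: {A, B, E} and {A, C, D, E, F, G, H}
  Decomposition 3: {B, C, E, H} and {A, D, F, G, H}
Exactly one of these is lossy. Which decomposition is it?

Decomposition 1: common = {A, D, F}, closure = {A, B, C, D, E, F, G, H} → lossless.
Decomposition 2: common = {A, E}, closure = {A, B, E, F, G} → lossless.
Decomposition 3: common = {H}, closure = {H} → lossy.

Decomposition 3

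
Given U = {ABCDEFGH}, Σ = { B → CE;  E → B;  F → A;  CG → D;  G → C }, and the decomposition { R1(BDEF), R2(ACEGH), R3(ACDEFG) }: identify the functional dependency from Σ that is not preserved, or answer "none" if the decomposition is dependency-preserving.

none

B → CE: restricted closure across fragments reaches CE.
E → B lies within R1.
F → A lies within R3.
CG → D lies within R3.
G → C lies within R2.
Every dependency is enforceable on the fragments, so the decomposition is dependency-preserving.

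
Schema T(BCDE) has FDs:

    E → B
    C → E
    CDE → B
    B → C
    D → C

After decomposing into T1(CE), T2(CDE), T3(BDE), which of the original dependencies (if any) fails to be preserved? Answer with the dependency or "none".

E → B lies within T3.
C → E lies within T1.
CDE → B: restricted closure across fragments reaches B.
B → C: restricted closure across fragments reaches C.
D → C lies within T2.
Every dependency is enforceable on the fragments, so the decomposition is dependency-preserving.

none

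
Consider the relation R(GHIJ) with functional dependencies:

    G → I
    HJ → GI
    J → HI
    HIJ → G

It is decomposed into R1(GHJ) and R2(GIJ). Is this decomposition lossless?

Common attributes: R1 ∩ R2 = {GJ}.
Closure of {GJ}: G → I applies, adding I; J → HI applies, adding H. So (GJ)⁺ = {GHIJ}.
This closure contains every attribute of R1, so R1 ∩ R2 → R1. The join is lossless.

Yes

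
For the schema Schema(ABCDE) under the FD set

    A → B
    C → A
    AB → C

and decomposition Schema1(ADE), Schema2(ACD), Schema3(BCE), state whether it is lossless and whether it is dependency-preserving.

Lossless test (chase): Rows 1 and 2 agree on A; apply A→B and equate their B entries. Rows 2 and 3 agree on C; apply C→A and equate their A entries. Rows 1 and 2 agree on AB; apply AB→C and equate their C entries. Rows 1 and 3 agree on A; apply A→B and equate their B entries. Row 1 is now all distinguished symbols — the join is lossless.
Dependency preservation: A → B; AB → C are not contained in any single fragment, but the restricted closure of each left-hand side across the fragments still reaches the right-hand side; the remaining FDs each lie inside some fragment. All dependencies are preserved.

lossless and dependency-preserving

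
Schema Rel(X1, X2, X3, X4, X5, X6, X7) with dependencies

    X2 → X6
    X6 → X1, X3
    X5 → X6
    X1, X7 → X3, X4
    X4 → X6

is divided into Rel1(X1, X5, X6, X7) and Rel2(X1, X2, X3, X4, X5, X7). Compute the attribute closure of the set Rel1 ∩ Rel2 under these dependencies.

Rel1 ∩ Rel2 = {X1, X5, X7}.
X5 → X6 applies, adding X6
X1, X7 → X3, X4 applies, adding X3, X4
Closure: {X1, X3, X4, X5, X6, X7}.

X1, X3, X4, X5, X6, X7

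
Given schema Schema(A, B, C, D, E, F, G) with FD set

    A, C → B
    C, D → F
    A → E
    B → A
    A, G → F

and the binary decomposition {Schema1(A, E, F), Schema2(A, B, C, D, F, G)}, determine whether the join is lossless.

Yes

Common attributes: Schema1 ∩ Schema2 = {A, F}.
Closure of {A, F}: A → E applies, adding E. So (A, F)⁺ = {A, E, F}.
This closure contains every attribute of Schema1, so Schema1 ∩ Schema2 → Schema1. The join is lossless.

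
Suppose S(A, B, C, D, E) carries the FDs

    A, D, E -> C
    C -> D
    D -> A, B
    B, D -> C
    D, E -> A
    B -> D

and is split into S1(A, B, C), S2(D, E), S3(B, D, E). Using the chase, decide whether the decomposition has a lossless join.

Yes

Chase test. Columns are A, B, C, D, E; row i has aⱼ where attribute j ∈ Si, else bᵢⱼ.
Initial tableau (one row per fragment):
  row 1: a1 a2 a3 b14 b15
  row 2: b21 b22 b23 a4 a5
  row 3: b31 a2 b33 a4 a5
Rows 2 and 3 agree on D; apply D→A, B and equate their A, B entries.
Rows 2 and 3 agree on B, D; apply B, D→C and equate their C entries.
Rows 1 and 2 agree on B; apply B→D and equate their D entries.
Rows 1 and 2 agree on D; apply D→A, B and equate their A, B entries.
Rows 1 and 2 agree on B, D; apply B, D→C and equate their C entries.
Row 2 is now all distinguished symbols — the join is lossless.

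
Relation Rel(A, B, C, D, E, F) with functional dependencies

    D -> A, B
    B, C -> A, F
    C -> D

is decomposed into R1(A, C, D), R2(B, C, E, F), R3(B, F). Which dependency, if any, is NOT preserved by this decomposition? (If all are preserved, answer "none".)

D -> A, B

Check D → A, B: no single fragment contains all of {A, B, D}, and the restricted closure of {D} across the fragments never reaches {A, B}.
B, C → A, F is preserved.
C → D is preserved.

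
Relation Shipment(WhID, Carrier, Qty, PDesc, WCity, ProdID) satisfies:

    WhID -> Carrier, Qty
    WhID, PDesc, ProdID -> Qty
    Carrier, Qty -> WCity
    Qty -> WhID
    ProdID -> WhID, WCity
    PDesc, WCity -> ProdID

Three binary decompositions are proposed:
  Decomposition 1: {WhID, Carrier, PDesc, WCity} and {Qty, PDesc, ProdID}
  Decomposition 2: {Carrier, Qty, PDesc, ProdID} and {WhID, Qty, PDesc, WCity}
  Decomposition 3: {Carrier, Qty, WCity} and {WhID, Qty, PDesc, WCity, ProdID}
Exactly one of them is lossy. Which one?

Decomposition 1: common = {PDesc}, closure = {PDesc} → lossy.
Decomposition 2: common = {Qty, PDesc}, closure = {WhID, Carrier, Qty, PDesc, WCity, ProdID} → lossless.
Decomposition 3: common = {Qty, WCity}, closure = {WhID, Carrier, Qty, WCity} → lossless.

Decomposition 1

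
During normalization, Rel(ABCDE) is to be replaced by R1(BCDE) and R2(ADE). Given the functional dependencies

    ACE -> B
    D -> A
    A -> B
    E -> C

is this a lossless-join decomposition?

Yes

Common attributes: R1 ∩ R2 = {DE}.
Closure of {DE}: D → A applies, adding A; A → B applies, adding B; E → C applies, adding C. So (DE)⁺ = {ABCDE}.
This closure contains every attribute of R1, so R1 ∩ R2 → R1. The join is lossless.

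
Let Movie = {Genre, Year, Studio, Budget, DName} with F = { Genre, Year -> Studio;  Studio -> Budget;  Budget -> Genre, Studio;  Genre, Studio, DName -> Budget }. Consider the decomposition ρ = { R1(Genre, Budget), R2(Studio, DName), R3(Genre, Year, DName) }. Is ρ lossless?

No

Chase test. Columns are Genre, Year, Studio, Budget, DName; row i has aⱼ where attribute j ∈ Ri, else bᵢⱼ.
Initial tableau (one row per fragment):
  row 1: a1 b12 b13 a4 b15
  row 2: b21 b22 a3 b24 a5
  row 3: a1 a2 b33 b34 a5
No row becomes fully distinguished — the join is lossy.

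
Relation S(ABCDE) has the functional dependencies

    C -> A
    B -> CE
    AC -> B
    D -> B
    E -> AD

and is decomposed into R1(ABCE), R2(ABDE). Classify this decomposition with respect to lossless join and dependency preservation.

Lossless test: (ABE)⁺ = {ABCDE}, which contains all of one fragment — lossless.
Dependency preservation: every FD's attributes lie within a single fragment, so each can be enforced locally — preserved.

lossless and dependency-preserving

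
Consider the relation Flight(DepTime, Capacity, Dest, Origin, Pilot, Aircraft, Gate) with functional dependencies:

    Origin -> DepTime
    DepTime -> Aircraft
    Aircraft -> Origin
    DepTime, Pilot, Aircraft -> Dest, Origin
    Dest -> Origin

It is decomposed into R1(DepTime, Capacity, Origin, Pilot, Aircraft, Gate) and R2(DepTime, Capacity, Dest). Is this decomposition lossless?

No

Common attributes: R1 ∩ R2 = {DepTime, Capacity}.
Closure of {DepTime, Capacity}: DepTime → Aircraft applies, adding Aircraft; Aircraft → Origin applies, adding Origin. So (DepTime, Capacity)⁺ = {DepTime, Capacity, Origin, Aircraft}.
The closure contains neither all of R1 = {DepTime, Capacity, Origin, Pilot, Aircraft, Gate} nor all of R2 = {DepTime, Capacity, Dest}, so the common attributes are not a superkey of either fragment. The join is lossy.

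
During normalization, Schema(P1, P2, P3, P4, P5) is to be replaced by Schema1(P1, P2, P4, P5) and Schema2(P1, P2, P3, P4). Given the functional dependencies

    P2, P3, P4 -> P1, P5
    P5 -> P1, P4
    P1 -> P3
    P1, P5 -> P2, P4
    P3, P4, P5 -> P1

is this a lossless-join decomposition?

Common attributes: Schema1 ∩ Schema2 = {P1, P2, P4}.
Closure of {P1, P2, P4}: P1 → P3 applies, adding P3; P2, P3, P4 → P1, P5 applies, adding P5. So (P1, P2, P4)⁺ = {P1, P2, P3, P4, P5}.
This closure contains every attribute of Schema1, so Schema1 ∩ Schema2 → Schema1. The join is lossless.

Yes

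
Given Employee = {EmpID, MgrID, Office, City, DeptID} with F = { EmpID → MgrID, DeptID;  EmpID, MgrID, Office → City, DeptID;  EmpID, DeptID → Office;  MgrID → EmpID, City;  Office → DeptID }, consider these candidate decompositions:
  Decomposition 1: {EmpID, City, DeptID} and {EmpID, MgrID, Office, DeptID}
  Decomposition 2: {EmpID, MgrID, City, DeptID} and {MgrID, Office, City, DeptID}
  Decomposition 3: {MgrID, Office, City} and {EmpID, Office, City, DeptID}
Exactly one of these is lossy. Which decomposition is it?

Decomposition 3

Decomposition 1: common = {EmpID, DeptID}, closure = {EmpID, MgrID, Office, City, DeptID} → lossless.
Decomposition 2: common = {MgrID, City, DeptID}, closure = {EmpID, MgrID, Office, City, DeptID} → lossless.
Decomposition 3: common = {Office, City}, closure = {Office, City, DeptID} → lossy.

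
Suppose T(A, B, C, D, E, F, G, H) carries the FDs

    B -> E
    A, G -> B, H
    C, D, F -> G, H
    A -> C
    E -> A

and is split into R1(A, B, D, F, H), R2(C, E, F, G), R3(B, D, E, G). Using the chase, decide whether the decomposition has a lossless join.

No

Chase test. Columns are A, B, C, D, E, F, G, H; row i has aⱼ where attribute j ∈ Ri, else bᵢⱼ.
Initial tableau (one row per fragment):
  row 1: a1 a2 b13 a4 b15 a6 b17 a8
  row 2: b21 b22 a3 b24 a5 a6 a7 b28
  row 3: b31 a2 b33 a4 a5 b36 a7 b38
Rows 1 and 3 agree on B; apply B→E and equate their E entries.
Rows 1 and 2 agree on E; apply E→A and equate their A entries.
Rows 1 and 3 agree on E; apply E→A and equate their A entries.
Rows 2 and 3 agree on A, G; apply A, G→B, H and equate their B, H entries.
Rows 1 and 2 agree on A; apply A→C and equate their C entries.
Rows 1 and 3 agree on A; apply A→C and equate their C entries.
No row becomes fully distinguished — the join is lossy.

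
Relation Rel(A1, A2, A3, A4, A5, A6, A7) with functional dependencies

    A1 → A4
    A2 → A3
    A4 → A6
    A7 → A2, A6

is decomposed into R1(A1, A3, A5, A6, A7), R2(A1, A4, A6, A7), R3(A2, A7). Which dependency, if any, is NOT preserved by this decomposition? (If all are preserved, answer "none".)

A2 → A3

Check A2 → A3: no single fragment contains all of {A2, A3}, and the restricted closure of {A2} across the fragments never reaches {A3}.
A1 → A4 is preserved.
A4 → A6 is preserved.
A7 → A2, A6 is preserved.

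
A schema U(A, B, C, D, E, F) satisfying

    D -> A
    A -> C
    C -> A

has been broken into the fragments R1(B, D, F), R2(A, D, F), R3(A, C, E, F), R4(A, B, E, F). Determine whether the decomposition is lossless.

No

Chase test. Columns are A, B, C, D, E, F; row i has aⱼ where attribute j ∈ Ri, else bᵢⱼ.
Initial tableau (one row per fragment):
  row 1: b11 a2 b13 a4 b15 a6
  row 2: a1 b22 b23 a4 b25 a6
  row 3: a1 b32 a3 b34 a5 a6
  row 4: a1 a2 b43 b44 a5 a6
Rows 1 and 2 agree on D; apply D→A and equate their A entries.
Rows 1 and 2 agree on A; apply A→C and equate their C entries.
Rows 1 and 3 agree on A; apply A→C and equate their C entries.
Rows 1 and 4 agree on A; apply A→C and equate their C entries.
No row becomes fully distinguished — the join is lossy.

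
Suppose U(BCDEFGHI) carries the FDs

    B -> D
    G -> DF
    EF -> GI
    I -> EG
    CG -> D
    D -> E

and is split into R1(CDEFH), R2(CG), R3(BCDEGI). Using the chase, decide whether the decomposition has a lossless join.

Chase test. Columns are BCDEFGHI; row i has aⱼ where attribute j ∈ Ri, else bᵢⱼ.
Initial tableau (one row per fragment):
  row 1: b11 a2 a3 a4 a5 b16 a7 b18
  row 2: b21 a2 b23 b24 b25 a6 b27 b28
  row 3: a1 a2 a3 a4 b35 a6 b37 a8
Rows 2 and 3 agree on G; apply G→DF and equate their DF entries.
Rows 1 and 2 agree on D; apply D→E and equate their E entries.
Rows 2 and 3 agree on EF; apply EF→GI and equate their GI entries.
No row becomes fully distinguished — the join is lossy.

No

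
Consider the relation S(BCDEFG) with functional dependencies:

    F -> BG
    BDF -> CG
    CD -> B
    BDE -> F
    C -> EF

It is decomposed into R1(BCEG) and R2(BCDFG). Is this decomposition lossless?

Yes

Common attributes: R1 ∩ R2 = {BCG}.
Closure of {BCG}: C → EF applies, adding EF. So (BCG)⁺ = {BCEFG}.
This closure contains every attribute of R1, so R1 ∩ R2 → R1. The join is lossless.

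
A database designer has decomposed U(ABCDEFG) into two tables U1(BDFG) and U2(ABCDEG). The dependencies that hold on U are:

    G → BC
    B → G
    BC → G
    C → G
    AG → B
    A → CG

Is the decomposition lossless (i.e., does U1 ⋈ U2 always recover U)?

No

Common attributes: U1 ∩ U2 = {BDG}.
Closure of {BDG}: G → BC applies, adding C. So (BDG)⁺ = {BCDG}.
The closure contains neither all of U1 = {BDFG} nor all of U2 = {ABCDEG}, so the common attributes are not a superkey of either fragment. The join is lossy.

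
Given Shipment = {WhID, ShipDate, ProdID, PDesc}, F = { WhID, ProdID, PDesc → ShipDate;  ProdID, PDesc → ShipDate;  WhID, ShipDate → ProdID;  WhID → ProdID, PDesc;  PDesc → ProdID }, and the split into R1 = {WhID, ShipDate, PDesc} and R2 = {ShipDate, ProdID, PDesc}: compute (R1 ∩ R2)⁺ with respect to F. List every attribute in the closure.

R1 ∩ R2 = {ShipDate, PDesc}.
PDesc → ProdID applies, adding ProdID
Closure: {ShipDate, ProdID, PDesc}.

ShipDate, ProdID, PDesc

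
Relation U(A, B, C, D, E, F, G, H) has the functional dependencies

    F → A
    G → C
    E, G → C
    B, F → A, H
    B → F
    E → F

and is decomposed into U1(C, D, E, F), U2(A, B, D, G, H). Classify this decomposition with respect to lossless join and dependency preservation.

lossy and not dependency-preserving

Lossless test: (D)⁺ = {D}, which is a superkey of neither fragment — lossy.
Dependency preservation: the restricted closure of {F} across the fragments never reaches {A}, so F → A cannot be enforced without a join — not preserved.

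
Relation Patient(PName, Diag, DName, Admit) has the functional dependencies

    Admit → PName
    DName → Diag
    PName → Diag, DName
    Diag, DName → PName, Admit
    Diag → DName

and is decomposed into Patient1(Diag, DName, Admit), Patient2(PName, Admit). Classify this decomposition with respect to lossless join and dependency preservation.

Lossless test: (Admit)⁺ = {PName, Diag, DName, Admit}, which contains all of one fragment — lossless.
Dependency preservation: PName → Diag, DName; Diag, DName → PName, Admit are not contained in any single fragment, but the restricted closure of each left-hand side across the fragments still reaches the right-hand side; the remaining FDs each lie inside some fragment. All dependencies are preserved.

lossless and dependency-preserving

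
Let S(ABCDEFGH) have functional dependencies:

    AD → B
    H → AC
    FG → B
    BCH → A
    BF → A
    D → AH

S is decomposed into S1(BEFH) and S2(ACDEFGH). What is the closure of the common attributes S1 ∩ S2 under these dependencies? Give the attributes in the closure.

ACEFH

S1 ∩ S2 = {EFH}.
H → AC applies, adding AC
Closure: {ACEFH}.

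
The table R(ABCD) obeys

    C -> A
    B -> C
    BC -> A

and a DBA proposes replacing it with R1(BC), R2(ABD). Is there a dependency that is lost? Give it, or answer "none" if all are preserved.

C -> A

Check C → A: no single fragment contains all of {AC}, and the restricted closure of {C} across the fragments never reaches {A}.
B → C is preserved.
BC → A is preserved.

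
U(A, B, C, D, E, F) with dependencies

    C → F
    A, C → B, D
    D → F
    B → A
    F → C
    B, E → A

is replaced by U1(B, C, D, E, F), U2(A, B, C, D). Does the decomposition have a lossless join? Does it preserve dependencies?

Lossless test: (B, C, D)⁺ = {A, B, C, D, F}, which contains all of one fragment — lossless.
Dependency preservation: B, E → A is not contained in any single fragment, but the restricted closure of its left-hand side across the fragments still reaches the right-hand side; the remaining FDs each lie inside some fragment. All dependencies are preserved.

lossless and dependency-preserving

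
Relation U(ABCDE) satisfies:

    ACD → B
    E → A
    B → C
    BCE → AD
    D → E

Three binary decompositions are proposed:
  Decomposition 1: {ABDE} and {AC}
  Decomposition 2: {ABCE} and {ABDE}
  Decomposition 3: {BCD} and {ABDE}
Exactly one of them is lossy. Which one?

Decomposition 1

Decomposition 1: common = {A}, closure = {A} → lossy.
Decomposition 2: common = {ABE}, closure = {ABCDE} → lossless.
Decomposition 3: common = {BD}, closure = {ABCDE} → lossless.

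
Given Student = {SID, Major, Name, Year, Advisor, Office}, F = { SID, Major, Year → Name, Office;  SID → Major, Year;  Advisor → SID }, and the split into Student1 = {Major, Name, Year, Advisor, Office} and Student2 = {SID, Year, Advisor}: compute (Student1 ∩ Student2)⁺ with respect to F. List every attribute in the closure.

Student1 ∩ Student2 = {Year, Advisor}.
Advisor → SID applies, adding SID
SID → Major, Year applies, adding Major
SID, Major, Year → Name, Office applies, adding Name, Office
Closure: {SID, Major, Name, Year, Advisor, Office}.

SID, Major, Name, Year, Advisor, Office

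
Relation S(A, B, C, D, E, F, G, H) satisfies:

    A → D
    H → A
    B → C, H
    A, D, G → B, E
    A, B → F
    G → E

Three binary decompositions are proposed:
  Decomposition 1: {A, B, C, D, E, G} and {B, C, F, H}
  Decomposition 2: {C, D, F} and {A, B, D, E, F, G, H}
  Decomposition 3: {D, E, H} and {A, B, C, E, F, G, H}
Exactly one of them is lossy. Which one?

Decomposition 2

Decomposition 1: common = {B, C}, closure = {A, B, C, D, F, H} → lossless.
Decomposition 2: common = {D, F}, closure = {D, F} → lossy.
Decomposition 3: common = {E, H}, closure = {A, D, E, H} → lossless.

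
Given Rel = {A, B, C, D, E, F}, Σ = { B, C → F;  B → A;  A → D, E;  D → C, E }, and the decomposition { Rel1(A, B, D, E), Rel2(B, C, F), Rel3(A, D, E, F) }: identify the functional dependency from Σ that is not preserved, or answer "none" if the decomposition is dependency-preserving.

D → C, E

Check D → C, E: no single fragment contains all of {C, D, E}, and the restricted closure of {D} across the fragments never reaches {C, E}.
B, C → F is preserved.
B → A is preserved.
A → D, E is preserved.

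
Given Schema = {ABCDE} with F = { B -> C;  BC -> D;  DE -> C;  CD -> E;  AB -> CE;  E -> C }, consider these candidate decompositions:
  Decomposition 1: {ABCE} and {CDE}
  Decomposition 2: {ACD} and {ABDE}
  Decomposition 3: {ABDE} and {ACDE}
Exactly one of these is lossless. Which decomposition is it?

Decomposition 3

Decomposition 1: common = {CE}, closure = {CE} → lossy.
Decomposition 2: common = {AD}, closure = {AD} → lossy.
Decomposition 3: common = {ADE}, closure = {ACDE} → lossless.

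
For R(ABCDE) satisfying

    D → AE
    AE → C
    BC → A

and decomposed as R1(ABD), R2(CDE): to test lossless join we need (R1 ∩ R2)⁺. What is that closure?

ACDE

R1 ∩ R2 = {D}.
D → AE applies, adding AE
AE → C applies, adding C
Closure: {ACDE}.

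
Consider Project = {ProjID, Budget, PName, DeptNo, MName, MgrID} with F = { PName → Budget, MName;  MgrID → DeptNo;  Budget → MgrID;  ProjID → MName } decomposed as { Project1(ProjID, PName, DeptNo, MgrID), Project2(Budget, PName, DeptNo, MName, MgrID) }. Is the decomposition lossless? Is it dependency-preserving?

lossless but not dependency-preserving

Lossless test: (PName, DeptNo, MgrID)⁺ = {Budget, PName, DeptNo, MName, MgrID}, which contains all of one fragment — lossless.
Dependency preservation: the restricted closure of {ProjID} across the fragments never reaches {MName}, so ProjID → MName cannot be enforced without a join — not preserved.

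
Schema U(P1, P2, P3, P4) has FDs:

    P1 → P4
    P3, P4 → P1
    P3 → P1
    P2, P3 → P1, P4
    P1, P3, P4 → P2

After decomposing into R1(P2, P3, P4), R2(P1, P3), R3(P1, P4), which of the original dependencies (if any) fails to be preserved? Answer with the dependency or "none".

P1 → P4 lies within R3.
P3, P4 → P1: restricted closure across fragments reaches P1.
P3 → P1 lies within R2.
P2, P3 → P1, P4: restricted closure across fragments reaches P1, P4.
P1, P3, P4 → P2: restricted closure across fragments reaches P2.
Every dependency is enforceable on the fragments, so the decomposition is dependency-preserving.

none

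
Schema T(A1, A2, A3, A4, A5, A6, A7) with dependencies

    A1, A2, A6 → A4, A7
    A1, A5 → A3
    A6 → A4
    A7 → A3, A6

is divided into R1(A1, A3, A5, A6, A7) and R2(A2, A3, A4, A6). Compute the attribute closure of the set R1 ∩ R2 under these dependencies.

A3, A4, A6

R1 ∩ R2 = {A3, A6}.
A6 → A4 applies, adding A4
Closure: {A3, A4, A6}.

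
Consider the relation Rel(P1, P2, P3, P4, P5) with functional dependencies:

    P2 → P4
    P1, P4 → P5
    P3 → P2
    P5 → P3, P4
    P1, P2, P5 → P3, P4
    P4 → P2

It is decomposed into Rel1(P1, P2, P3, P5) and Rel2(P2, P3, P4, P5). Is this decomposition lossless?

Yes

Common attributes: Rel1 ∩ Rel2 = {P2, P3, P5}.
Closure of {P2, P3, P5}: P2 → P4 applies, adding P4. So (P2, P3, P5)⁺ = {P2, P3, P4, P5}.
This closure contains every attribute of Rel2, so Rel1 ∩ Rel2 → Rel2. The join is lossless.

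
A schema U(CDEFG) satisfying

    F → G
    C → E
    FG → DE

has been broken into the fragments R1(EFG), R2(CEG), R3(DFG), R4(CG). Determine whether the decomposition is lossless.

No

Chase test. Columns are CDEFG; row i has aⱼ where attribute j ∈ Ri, else bᵢⱼ.
Initial tableau (one row per fragment):
  row 1: b11 b12 a3 a4 a5
  row 2: a1 b22 a3 b24 a5
  row 3: b31 a2 b33 a4 a5
  row 4: a1 b42 b43 b44 a5
Rows 2 and 4 agree on C; apply C→E and equate their E entries.
Rows 1 and 3 agree on FG; apply FG→DE and equate their DE entries.
No row becomes fully distinguished — the join is lossy.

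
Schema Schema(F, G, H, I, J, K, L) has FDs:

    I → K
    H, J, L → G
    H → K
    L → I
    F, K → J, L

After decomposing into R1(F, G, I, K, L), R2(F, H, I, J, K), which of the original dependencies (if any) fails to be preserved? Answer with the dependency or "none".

H, J, L → G

Check H, J, L → G: no single fragment contains all of {G, H, J, L}, and the restricted closure of {H, J, L} across the fragments never reaches {G}.
I → K is preserved.
H → K is preserved.
L → I is preserved.
F, K → J, L is preserved.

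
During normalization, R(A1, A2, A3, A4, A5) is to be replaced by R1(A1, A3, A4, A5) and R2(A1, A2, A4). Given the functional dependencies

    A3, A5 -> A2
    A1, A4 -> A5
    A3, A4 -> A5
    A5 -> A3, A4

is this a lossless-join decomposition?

Yes

Common attributes: R1 ∩ R2 = {A1, A4}.
Closure of {A1, A4}: A1, A4 → A5 applies, adding A5; A5 → A3, A4 applies, adding A3; A3, A5 → A2 applies, adding A2. So (A1, A4)⁺ = {A1, A2, A3, A4, A5}.
This closure contains every attribute of R1, so R1 ∩ R2 → R1. The join is lossless.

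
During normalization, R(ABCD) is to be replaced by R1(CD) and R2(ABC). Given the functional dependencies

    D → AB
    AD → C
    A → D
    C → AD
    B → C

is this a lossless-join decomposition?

Common attributes: R1 ∩ R2 = {C}.
Closure of {C}: C → AD applies, adding AD; D → AB applies, adding B. So (C)⁺ = {ABCD}.
This closure contains every attribute of R1, so R1 ∩ R2 → R1. The join is lossless.

Yes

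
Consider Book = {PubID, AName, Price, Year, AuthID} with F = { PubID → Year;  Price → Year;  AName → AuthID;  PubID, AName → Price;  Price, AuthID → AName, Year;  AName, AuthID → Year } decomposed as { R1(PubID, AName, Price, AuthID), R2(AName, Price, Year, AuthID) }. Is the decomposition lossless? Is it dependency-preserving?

Lossless test: (AName, Price, AuthID)⁺ = {AName, Price, Year, AuthID}, which contains all of one fragment — lossless.
Dependency preservation: the restricted closure of {PubID} across the fragments never reaches {Year}, so PubID → Year cannot be enforced without a join — not preserved.

lossless but not dependency-preserving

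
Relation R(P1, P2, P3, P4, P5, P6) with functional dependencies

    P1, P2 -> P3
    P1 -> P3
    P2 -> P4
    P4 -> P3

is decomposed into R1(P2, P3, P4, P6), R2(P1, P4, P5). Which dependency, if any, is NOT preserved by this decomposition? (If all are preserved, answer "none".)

Check P1 → P3: no single fragment contains all of {P1, P3}, and the restricted closure of {P1} across the fragments never reaches {P3}.
P1, P2 → P3 is preserved.
P2 → P4 is preserved.
P4 → P3 is preserved.

P1 -> P3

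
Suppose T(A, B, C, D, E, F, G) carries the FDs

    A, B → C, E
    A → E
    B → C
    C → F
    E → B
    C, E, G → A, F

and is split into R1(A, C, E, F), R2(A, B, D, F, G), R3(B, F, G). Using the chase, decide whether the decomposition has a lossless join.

Chase test. Columns are A, B, C, D, E, F, G; row i has aⱼ where attribute j ∈ Ri, else bᵢⱼ.
Initial tableau (one row per fragment):
  row 1: a1 b12 a3 b14 a5 a6 b17
  row 2: a1 a2 b23 a4 b25 a6 a7
  row 3: b31 a2 b33 b34 b35 a6 a7
Rows 1 and 2 agree on A; apply A→E and equate their E entries.
Rows 2 and 3 agree on B; apply B→C and equate their C entries.
Rows 1 and 2 agree on E; apply E→B and equate their B entries.
Rows 1 and 2 agree on A, B; apply A, B→C, E and equate their C, E entries.
Row 2 is now all distinguished symbols — the join is lossless.

Yes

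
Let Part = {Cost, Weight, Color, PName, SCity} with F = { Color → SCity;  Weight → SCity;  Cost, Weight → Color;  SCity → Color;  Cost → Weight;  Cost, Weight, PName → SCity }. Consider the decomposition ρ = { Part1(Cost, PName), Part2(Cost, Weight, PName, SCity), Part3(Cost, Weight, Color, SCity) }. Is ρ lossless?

Yes

Chase test. Columns are Cost, Weight, Color, PName, SCity; row i has aⱼ where attribute j ∈ Parti, else bᵢⱼ.
Initial tableau (one row per fragment):
  row 1: a1 b12 b13 a4 b15
  row 2: a1 a2 b23 a4 a5
  row 3: a1 a2 a3 b34 a5
Rows 2 and 3 agree on Cost, Weight; apply Cost, Weight→Color and equate their Color entries.
Rows 1 and 2 agree on Cost; apply Cost→Weight and equate their Weight entries.
Rows 1 and 2 agree on Cost, Weight, PName; apply Cost, Weight, PName→SCity and equate their SCity entries.
Rows 1 and 2 agree on Cost, Weight; apply Cost, Weight→Color and equate their Color entries.
Row 1 is now all distinguished symbols — the join is lossless.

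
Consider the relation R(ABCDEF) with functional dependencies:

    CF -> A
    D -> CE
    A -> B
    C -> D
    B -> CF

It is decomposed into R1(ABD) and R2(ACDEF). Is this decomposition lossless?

Yes

Common attributes: R1 ∩ R2 = {AD}.
Closure of {AD}: D → CE applies, adding CE; A → B applies, adding B; B → CF applies, adding F. So (AD)⁺ = {ABCDEF}.
This closure contains every attribute of R1, so R1 ∩ R2 → R1. The join is lossless.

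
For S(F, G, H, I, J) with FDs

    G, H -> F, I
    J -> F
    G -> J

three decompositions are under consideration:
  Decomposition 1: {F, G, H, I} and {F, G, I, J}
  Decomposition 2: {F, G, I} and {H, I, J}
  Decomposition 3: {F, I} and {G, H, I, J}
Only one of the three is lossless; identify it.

Decomposition 1

Decomposition 1: common = {F, G, I}, closure = {F, G, I, J} → lossless.
Decomposition 2: common = {I}, closure = {I} → lossy.
Decomposition 3: common = {I}, closure = {I} → lossy.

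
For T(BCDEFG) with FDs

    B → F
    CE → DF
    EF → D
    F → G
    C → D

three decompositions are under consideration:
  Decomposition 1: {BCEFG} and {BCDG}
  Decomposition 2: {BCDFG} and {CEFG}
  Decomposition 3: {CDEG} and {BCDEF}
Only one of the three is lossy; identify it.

Decomposition 1: common = {BCG}, closure = {BCDFG} → lossless.
Decomposition 2: common = {CFG}, closure = {CDFG} → lossy.
Decomposition 3: common = {CDE}, closure = {CDEFG} → lossless.

Decomposition 2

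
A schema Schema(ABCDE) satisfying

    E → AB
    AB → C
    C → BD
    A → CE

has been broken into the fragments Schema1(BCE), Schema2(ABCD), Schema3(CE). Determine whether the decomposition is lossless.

No

Chase test. Columns are ABCDE; row i has aⱼ where attribute j ∈ Schemai, else bᵢⱼ.
Initial tableau (one row per fragment):
  row 1: b11 a2 a3 b14 a5
  row 2: a1 a2 a3 a4 b25
  row 3: b31 b32 a3 b34 a5
Rows 1 and 3 agree on E; apply E→AB and equate their AB entries.
Rows 1 and 2 agree on C; apply C→BD and equate their BD entries.
Rows 1 and 3 agree on C; apply C→BD and equate their BD entries.
No row becomes fully distinguished — the join is lossy.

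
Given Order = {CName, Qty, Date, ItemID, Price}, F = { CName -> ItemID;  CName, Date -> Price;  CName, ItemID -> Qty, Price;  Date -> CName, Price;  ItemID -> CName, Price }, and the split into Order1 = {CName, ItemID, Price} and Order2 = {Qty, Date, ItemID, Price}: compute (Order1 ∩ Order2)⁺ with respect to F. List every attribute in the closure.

Order1 ∩ Order2 = {ItemID, Price}.
ItemID → CName, Price applies, adding CName
CName, ItemID → Qty, Price applies, adding Qty
Closure: {CName, Qty, ItemID, Price}.

CName, Qty, ItemID, Price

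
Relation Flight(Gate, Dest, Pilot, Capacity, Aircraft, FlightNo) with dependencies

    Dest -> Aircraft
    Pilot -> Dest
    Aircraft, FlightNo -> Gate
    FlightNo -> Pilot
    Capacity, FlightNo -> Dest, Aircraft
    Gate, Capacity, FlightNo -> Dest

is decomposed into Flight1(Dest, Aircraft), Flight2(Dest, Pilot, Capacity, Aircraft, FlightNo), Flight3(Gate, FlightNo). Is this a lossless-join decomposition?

Chase test. Columns are Gate, Dest, Pilot, Capacity, Aircraft, FlightNo; row i has aⱼ where attribute j ∈ Flighti, else bᵢⱼ.
Initial tableau (one row per fragment):
  row 1: b11 a2 b13 b14 a5 b16
  row 2: b21 a2 a3 a4 a5 a6
  row 3: a1 b32 b33 b34 b35 a6
Rows 2 and 3 agree on FlightNo; apply FlightNo→Pilot and equate their Pilot entries.
Rows 2 and 3 agree on Pilot; apply Pilot→Dest and equate their Dest entries.
Rows 1 and 3 agree on Dest; apply Dest→Aircraft and equate their Aircraft entries.
Rows 2 and 3 agree on Aircraft, FlightNo; apply Aircraft, FlightNo→Gate and equate their Gate entries.
Row 2 is now all distinguished symbols — the join is lossless.

Yes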